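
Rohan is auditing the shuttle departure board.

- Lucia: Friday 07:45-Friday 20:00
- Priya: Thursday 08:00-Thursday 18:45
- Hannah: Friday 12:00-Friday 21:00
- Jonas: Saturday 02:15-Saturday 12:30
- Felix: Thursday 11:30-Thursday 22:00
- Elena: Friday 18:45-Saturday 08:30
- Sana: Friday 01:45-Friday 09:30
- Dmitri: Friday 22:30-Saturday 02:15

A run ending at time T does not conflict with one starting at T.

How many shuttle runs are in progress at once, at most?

3

Sort all start/end points and keep a running count:
Thursday 08:00 start Priya → 1
Thursday 11:30 start Felix → 2
Thursday 18:45 end Priya → 1
Thursday 22:00 end Felix → 0
Friday 01:45 start Sana → 1
Friday 07:45 start Lucia → 2
Friday 09:30 end Sana → 1
Friday 12:00 start Hannah → 2
Friday 18:45 start Elena → 3
Friday 20:00 end Lucia → 2
Friday 21:00 end Hannah → 1
Friday 22:30 start Dmitri → 2
Saturday 02:15 end Dmitri → 1
Saturday 02:15 start Jonas → 2
Saturday 08:30 end Elena → 1
Saturday 12:30 end Jonas → 0
Peak is 3, at Friday 18:45 (Elena, Hannah, Lucia).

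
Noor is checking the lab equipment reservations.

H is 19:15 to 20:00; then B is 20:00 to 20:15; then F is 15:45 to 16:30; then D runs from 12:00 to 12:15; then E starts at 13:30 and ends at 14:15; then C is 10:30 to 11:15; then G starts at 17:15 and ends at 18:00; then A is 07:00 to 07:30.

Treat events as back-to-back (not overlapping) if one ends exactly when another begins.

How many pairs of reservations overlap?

0

Check each pair: they overlap iff neither finishes before the other starts.
Sorted by start: A, C, D, E, F, G, H, B.
C starts after A ends, so A has no further overlaps.
D starts after C ends, so C has no further overlaps.
E starts after D ends, so D has no further overlaps.
F starts after E ends, so E has no further overlaps.
G starts after F ends, so F has no further overlaps.
H starts after G ends, so G has no further overlaps.
B starts exactly when H ends (back-to-back, no overlap).
No pair overlaps.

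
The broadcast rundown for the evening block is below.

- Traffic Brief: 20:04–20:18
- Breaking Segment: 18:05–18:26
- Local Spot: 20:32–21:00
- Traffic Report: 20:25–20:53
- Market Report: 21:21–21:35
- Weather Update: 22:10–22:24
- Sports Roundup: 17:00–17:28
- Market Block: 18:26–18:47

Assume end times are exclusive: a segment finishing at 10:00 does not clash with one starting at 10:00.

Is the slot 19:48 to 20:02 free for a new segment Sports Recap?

Sports Roundup: ends 17:28 at or before Sports Recap starts 19:48 → clear.
Breaking Segment: ends 18:26 at or before Sports Recap starts 19:48 → clear.
Market Block: ends 18:47 at or before Sports Recap starts 19:48 → clear.
Traffic Brief: starts 20:04 at or after Sports Recap ends 20:02 → clear.
Traffic Report: starts 20:25 at or after Sports Recap ends 20:02 → clear.
Local Spot: starts 20:32 at or after Sports Recap ends 20:02 → clear.
Market Report: starts 21:21 at or after Sports Recap ends 20:02 → clear.
Weather Update: starts 22:10 at or after Sports Recap ends 20:02 → clear.

Yes — the slot is free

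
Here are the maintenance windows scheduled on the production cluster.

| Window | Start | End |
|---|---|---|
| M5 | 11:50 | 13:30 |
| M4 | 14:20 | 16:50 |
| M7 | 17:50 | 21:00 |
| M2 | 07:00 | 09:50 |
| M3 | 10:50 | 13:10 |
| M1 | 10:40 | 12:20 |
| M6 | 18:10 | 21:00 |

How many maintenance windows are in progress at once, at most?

Sort all start/end points and keep a running count:
07:00 start M2 → 1
09:50 end M2 → 0
10:40 start M1 → 1
10:50 start M3 → 2
11:50 start M5 → 3
12:20 end M1 → 2
13:10 end M3 → 1
13:30 end M5 → 0
14:20 start M4 → 1
16:50 end M4 → 0
17:50 start M7 → 1
18:10 start M6 → 2
21:00 end M6 → 1
21:00 end M7 → 0
Peak is 3, at 11:50 (M1, M3, M5).

3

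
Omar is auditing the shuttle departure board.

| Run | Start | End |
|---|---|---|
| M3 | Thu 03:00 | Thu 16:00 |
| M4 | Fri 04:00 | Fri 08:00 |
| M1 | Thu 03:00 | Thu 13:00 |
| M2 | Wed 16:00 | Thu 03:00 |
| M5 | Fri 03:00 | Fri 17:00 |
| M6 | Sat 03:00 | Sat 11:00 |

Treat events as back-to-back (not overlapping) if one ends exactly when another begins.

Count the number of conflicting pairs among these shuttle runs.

2

Check each pair: they overlap iff neither finishes before the other starts.
Sorted by start: M2, M1, M3, M5, M4, M6.
M1 starts exactly when M2 ends (back-to-back, no overlap), so M2 has no further overlaps.
M3 starts before M1 ends → M1 and M3 overlap.
M5 starts after M1 ends, so M1 has no further overlaps.
M5 starts after M3 ends, so M3 has no further overlaps.
M4 starts before M5 ends → M5 and M4 overlap.
M6 starts after M5 ends.
M6 starts after M4 ends.
Overlapping pairs: M1 & M3, M4 & M5 — 2 in total.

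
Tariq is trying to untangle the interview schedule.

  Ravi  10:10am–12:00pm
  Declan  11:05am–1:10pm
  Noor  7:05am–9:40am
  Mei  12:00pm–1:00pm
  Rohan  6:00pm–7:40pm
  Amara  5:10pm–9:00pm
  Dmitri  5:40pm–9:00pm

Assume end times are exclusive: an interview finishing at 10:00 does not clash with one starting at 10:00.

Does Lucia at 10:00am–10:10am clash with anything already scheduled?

Noor: ends 9:40am at or before Lucia starts 10:00am → clear.
Ravi: starts 10:10am at or after Lucia ends 10:10am → clear.
Declan: starts 11:05am at or after Lucia ends 10:10am → clear.
Mei: starts 12:00pm at or after Lucia ends 10:10am → clear.
Amara: starts 5:10pm at or after Lucia ends 10:10am → clear.
Dmitri: starts 5:40pm at or after Lucia ends 10:10am → clear.
Rohan: starts 6:00pm at or after Lucia ends 10:10am → clear.

No — it doesn't clash with anything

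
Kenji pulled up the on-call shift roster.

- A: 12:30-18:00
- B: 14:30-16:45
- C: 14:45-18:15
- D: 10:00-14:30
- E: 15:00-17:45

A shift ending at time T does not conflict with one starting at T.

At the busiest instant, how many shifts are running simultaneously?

4

Sweep the timeline, counting +1 at each start and −1 at each end (ends before starts at a tie):
10:00 start D → 1
12:30 start A → 2
14:30 end D → 1
14:30 start B → 2
14:45 start C → 3
15:00 start E → 4
16:45 end B → 3
17:45 end E → 2
18:00 end A → 1
18:15 end C → 0
Peak is 4, at 15:00 (A, B, C, E).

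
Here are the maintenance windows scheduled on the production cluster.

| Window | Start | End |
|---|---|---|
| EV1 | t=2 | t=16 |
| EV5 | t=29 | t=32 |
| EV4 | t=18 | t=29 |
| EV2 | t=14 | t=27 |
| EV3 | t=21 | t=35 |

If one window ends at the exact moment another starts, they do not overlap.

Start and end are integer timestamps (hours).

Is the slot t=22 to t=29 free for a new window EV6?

No — it overlaps EV2, EV3, EV4

EV1: ends t=16 at or before EV6 starts t=22 → clear.
EV2: starts t=14 before EV6 ends t=29, and ends t=27 after EV6 starts t=22 → overlap.
EV4: starts t=18 before EV6 ends t=29, and ends t=29 after EV6 starts t=22 → overlap.
EV3: starts t=21 before EV6 ends t=29, and ends t=35 after EV6 starts t=22 → overlap.
EV5: starts t=29 at or after EV6 ends t=29 → clear.
EV6 overlaps EV2, EV3, EV4.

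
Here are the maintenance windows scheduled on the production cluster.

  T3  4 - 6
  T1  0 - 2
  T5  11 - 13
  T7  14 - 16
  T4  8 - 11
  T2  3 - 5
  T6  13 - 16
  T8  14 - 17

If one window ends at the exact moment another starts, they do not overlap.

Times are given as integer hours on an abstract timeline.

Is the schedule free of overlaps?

Sorted by start: T1, T2, T3, T4, T5, T6, T7, T8.
T2 starts after T1 ends — done with T1.
T3 starts before T2 ends → T2 and T3 overlap.
That's a conflict, so the schedule is not conflict-free.

No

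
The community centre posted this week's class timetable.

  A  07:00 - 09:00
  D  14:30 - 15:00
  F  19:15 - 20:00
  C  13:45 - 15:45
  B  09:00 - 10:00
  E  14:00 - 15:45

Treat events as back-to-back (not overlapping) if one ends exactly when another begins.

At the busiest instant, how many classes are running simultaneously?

Walk through starts and ends in time order (an end at T is processed before a start at T):
07:00 start A → 1
09:00 end A → 0
09:00 start B → 1
10:00 end B → 0
13:45 start C → 1
14:00 start E → 2
14:30 start D → 3
15:00 end D → 2
15:45 end C → 1
15:45 end E → 0
19:15 start F → 1
20:00 end F → 0
Peak is 3, at 14:30 (C, D, E).

3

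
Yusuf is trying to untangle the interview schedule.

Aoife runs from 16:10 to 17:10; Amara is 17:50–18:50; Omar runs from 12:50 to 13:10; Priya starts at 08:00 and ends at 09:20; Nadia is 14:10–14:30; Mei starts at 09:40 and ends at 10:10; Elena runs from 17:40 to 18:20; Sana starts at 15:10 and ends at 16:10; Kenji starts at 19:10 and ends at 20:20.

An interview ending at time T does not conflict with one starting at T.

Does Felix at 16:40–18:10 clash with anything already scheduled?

Yes — it overlaps Amara, Aoife, Elena

Priya: ends 09:20 at or before Felix starts 16:40 → clear.
Mei: ends 10:10 at or before Felix starts 16:40 → clear.
Omar: ends 13:10 at or before Felix starts 16:40 → clear.
Nadia: ends 14:30 at or before Felix starts 16:40 → clear.
Sana: ends 16:10 at or before Felix starts 16:40 → clear.
Aoife: starts 16:10 before Felix ends 18:10, and ends 17:10 after Felix starts 16:40 → overlap.
Elena: starts 17:40 before Felix ends 18:10, and ends 18:20 after Felix starts 16:40 → overlap.
Amara: starts 17:50 before Felix ends 18:10, and ends 18:50 after Felix starts 16:40 → overlap.
Kenji: starts 19:10 at or after Felix ends 18:10 → clear.
Felix overlaps Aoife, Elena, Amara.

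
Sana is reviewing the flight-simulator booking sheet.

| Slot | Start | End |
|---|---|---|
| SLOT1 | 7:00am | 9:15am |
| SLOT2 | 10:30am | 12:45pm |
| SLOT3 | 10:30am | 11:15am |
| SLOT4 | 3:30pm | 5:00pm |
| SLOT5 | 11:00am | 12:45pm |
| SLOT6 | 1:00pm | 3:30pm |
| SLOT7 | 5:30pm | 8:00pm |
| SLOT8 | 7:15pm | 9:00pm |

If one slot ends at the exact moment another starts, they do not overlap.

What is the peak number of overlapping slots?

3

Sweep the timeline, counting +1 at each start and −1 at each end (ends before starts at a tie):
7:00am start SLOT1 → 1
9:15am end SLOT1 → 0
10:30am start SLOT2 → 1
10:30am start SLOT3 → 2
11:00am start SLOT5 → 3
11:15am end SLOT3 → 2
12:45pm end SLOT2 → 1
12:45pm end SLOT5 → 0
1:00pm start SLOT6 → 1
3:30pm end SLOT6 → 0
3:30pm start SLOT4 → 1
5:00pm end SLOT4 → 0
5:30pm start SLOT7 → 1
7:15pm start SLOT8 → 2
8:00pm end SLOT7 → 1
9:00pm end SLOT8 → 0
Peak is 3, at 11:00am (SLOT2, SLOT3, SLOT5).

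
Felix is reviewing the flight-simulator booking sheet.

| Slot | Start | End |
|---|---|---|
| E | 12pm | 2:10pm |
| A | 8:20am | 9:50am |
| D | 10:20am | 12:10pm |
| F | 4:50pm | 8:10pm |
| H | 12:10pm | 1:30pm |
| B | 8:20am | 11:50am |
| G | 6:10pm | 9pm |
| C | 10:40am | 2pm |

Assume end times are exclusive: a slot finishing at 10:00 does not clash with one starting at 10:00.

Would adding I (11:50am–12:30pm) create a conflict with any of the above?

A: ends 9:50am at or before I starts 11:50am → clear.
B: ends 11:50am at or before I starts 11:50am → clear.
D: starts 10:20am before I ends 12:30pm, and ends 12:10pm after I starts 11:50am → overlap.
C: starts 10:40am before I ends 12:30pm, and ends 2pm after I starts 11:50am → overlap.
E: starts 12pm before I ends 12:30pm, and ends 2:10pm after I starts 11:50am → overlap.
H: starts 12:10pm before I ends 12:30pm, and ends 1:30pm after I starts 11:50am → overlap.
F: starts 4:50pm at or after I ends 12:30pm → clear.
G: starts 6:10pm at or after I ends 12:30pm → clear.
I overlaps C, D, E, H.

Yes — it overlaps C, D, E, H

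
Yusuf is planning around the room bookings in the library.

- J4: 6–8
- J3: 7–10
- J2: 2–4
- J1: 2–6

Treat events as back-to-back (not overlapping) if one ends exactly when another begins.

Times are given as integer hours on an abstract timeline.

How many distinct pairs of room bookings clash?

2

Sorted by start: J1, J2, J4, J3.
J2 starts before J1 ends → J1 and J2 overlap.
J4 starts exactly when J1 ends (back-to-back, no overlap); J1 is clear from here.
J4 starts after J2 ends; J2 is clear from here.
J3 starts before J4 ends → J4 and J3 overlap.
Overlapping pairs: J1 & J2, J3 & J4 — 2 in total.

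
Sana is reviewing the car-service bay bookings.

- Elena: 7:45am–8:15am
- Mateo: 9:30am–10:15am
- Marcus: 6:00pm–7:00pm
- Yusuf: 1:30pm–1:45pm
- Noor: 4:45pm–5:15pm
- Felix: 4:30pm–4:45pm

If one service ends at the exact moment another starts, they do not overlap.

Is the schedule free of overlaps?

Yes

Check each pair: they overlap iff neither finishes before the other starts.
Sorted by start: Elena, Mateo, Yusuf, Felix, Noor, Marcus.
Mateo starts after Elena ends; Elena is clear from here.
Yusuf starts after Mateo ends; Mateo is clear from here.
Felix starts after Yusuf ends; Yusuf is clear from here.
Noor starts exactly when Felix ends (back-to-back, no overlap); Felix is clear from here.
Marcus starts after Noor ends.
Every pair is clear; the schedule has no overlaps.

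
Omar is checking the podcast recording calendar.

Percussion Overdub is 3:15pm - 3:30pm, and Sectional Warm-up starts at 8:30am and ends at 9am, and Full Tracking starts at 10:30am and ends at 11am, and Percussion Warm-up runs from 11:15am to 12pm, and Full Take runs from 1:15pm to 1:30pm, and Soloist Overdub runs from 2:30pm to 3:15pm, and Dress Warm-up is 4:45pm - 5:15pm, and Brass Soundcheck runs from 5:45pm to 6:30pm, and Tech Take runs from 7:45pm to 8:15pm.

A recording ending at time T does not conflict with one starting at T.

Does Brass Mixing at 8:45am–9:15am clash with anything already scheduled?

Sectional Warm-up: starts 8:30am before Brass Mixing ends 9:15am, and ends 9am after Brass Mixing starts 8:45am → overlap.
Full Tracking: starts 10:30am at or after Brass Mixing ends 9:15am → clear.
Percussion Warm-up: starts 11:15am at or after Brass Mixing ends 9:15am → clear.
Full Take: starts 1:15pm at or after Brass Mixing ends 9:15am → clear.
Soloist Overdub: starts 2:30pm at or after Brass Mixing ends 9:15am → clear.
Percussion Overdub: starts 3:15pm at or after Brass Mixing ends 9:15am → clear.
Dress Warm-up: starts 4:45pm at or after Brass Mixing ends 9:15am → clear.
Brass Soundcheck: starts 5:45pm at or after Brass Mixing ends 9:15am → clear.
Tech Take: starts 7:45pm at or after Brass Mixing ends 9:15am → clear.
Brass Mixing overlaps Sectional Warm-up.

Yes — it overlaps Sectional Warm-up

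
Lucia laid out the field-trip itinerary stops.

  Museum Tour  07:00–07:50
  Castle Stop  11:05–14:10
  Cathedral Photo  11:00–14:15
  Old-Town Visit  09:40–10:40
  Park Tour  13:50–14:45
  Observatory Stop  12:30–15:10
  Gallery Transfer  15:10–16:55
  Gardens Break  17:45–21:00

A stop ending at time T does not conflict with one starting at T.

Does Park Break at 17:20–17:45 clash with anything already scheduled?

No — it doesn't clash with anything

Museum Tour: ends 07:50 at or before Park Break starts 17:20 → clear.
Old-Town Visit: ends 10:40 at or before Park Break starts 17:20 → clear.
Cathedral Photo: ends 14:15 at or before Park Break starts 17:20 → clear.
Castle Stop: ends 14:10 at or before Park Break starts 17:20 → clear.
Observatory Stop: ends 15:10 at or before Park Break starts 17:20 → clear.
Park Tour: ends 14:45 at or before Park Break starts 17:20 → clear.
Gallery Transfer: ends 16:55 at or before Park Break starts 17:20 → clear.
Gardens Break: starts 17:45 at or after Park Break ends 17:45 → clear.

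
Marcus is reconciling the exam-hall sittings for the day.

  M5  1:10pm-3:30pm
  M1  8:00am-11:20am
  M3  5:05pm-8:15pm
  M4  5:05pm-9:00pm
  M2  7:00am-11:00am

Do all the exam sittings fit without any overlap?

No

Sorted by start: M2, M1, M5, M3, M4.
M1 starts before M2 ends → M2 and M1 overlap.
That's a conflict, so the schedule is not conflict-free.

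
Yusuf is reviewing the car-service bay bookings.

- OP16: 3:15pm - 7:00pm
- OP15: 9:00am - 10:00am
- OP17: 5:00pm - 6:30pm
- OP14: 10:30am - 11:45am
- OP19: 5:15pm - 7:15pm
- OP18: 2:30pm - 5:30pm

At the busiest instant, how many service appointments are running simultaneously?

4

Sweep the timeline, counting +1 at each start and −1 at each end (ends before starts at a tie):
9:00am start OP15 → 1
10:00am end OP15 → 0
10:30am start OP14 → 1
11:45am end OP14 → 0
2:30pm start OP18 → 1
3:15pm start OP16 → 2
5:00pm start OP17 → 3
5:15pm start OP19 → 4
5:30pm end OP18 → 3
6:30pm end OP17 → 2
7:00pm end OP16 → 1
7:15pm end OP19 → 0
Peak is 4, at 5:15pm (OP16, OP17, OP18, OP19).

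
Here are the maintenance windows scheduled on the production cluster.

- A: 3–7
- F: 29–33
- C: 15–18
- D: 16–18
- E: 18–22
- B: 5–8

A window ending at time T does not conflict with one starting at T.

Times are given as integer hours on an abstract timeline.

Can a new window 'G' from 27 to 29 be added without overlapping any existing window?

Yes — the slot is free

A: ends 7 at or before G starts 27 → clear.
B: ends 8 at or before G starts 27 → clear.
C: ends 18 at or before G starts 27 → clear.
D: ends 18 at or before G starts 27 → clear.
E: ends 22 at or before G starts 27 → clear.
F: starts 29 at or after G ends 29 → clear.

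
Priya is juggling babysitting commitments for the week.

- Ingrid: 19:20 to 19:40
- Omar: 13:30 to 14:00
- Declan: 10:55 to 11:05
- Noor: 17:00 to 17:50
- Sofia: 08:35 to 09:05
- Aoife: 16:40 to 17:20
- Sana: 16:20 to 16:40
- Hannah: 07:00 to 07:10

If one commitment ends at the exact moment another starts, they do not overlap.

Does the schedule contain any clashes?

Sorted by start: Hannah, Sofia, Declan, Omar, Sana, Aoife, Noor, Ingrid.
Sofia starts after Hannah ends; Hannah is clear from here.
Declan starts after Sofia ends; Sofia is clear from here.
Omar starts after Declan ends; Declan is clear from here.
Sana starts after Omar ends; Omar is clear from here.
Aoife starts exactly when Sana ends (back-to-back, no overlap); Sana is clear from here.
Noor starts before Aoife ends → Aoife and Noor overlap.
That's a conflict, so the schedule is not conflict-free.

Yes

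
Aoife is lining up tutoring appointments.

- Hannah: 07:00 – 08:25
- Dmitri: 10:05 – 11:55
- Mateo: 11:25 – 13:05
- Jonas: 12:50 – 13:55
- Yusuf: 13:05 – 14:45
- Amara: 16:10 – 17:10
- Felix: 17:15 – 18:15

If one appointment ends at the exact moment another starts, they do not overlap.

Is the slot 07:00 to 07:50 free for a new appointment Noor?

Hannah: starts 07:00 before Noor ends 07:50, and ends 08:25 after Noor starts 07:00 → overlap.
Dmitri: starts 10:05 at or after Noor ends 07:50 → clear.
Mateo: starts 11:25 at or after Noor ends 07:50 → clear.
Jonas: starts 12:50 at or after Noor ends 07:50 → clear.
Yusuf: starts 13:05 at or after Noor ends 07:50 → clear.
Amara: starts 16:10 at or after Noor ends 07:50 → clear.
Felix: starts 17:15 at or after Noor ends 07:50 → clear.
Noor overlaps Hannah.

No — it overlaps Hannah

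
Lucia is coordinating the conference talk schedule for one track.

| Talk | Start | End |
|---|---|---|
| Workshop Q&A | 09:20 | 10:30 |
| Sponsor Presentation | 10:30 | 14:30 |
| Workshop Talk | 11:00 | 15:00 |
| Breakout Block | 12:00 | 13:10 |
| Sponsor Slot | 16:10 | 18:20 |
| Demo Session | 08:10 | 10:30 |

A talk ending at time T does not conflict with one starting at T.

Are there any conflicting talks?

Yes

Check each pair: they overlap iff neither finishes before the other starts.
Sorted by start: Demo Session, Workshop Q&A, Sponsor Presentation, Workshop Talk, Breakout Block, Sponsor Slot.
Workshop Q&A starts before Demo Session ends → Demo Session and Workshop Q&A overlap.
That's a conflict, so the schedule is not conflict-free.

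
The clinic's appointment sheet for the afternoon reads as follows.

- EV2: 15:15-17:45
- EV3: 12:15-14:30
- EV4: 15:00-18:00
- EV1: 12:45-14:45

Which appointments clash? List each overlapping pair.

Check each pair: they overlap iff neither finishes before the other starts.
Sorted by start: EV3, EV1, EV4, EV2.
EV1 starts before EV3 ends → EV3 and EV1 overlap.
EV4 starts after EV3 ends — done with EV3.
EV4 starts after EV1 ends — done with EV1.
EV2 starts before EV4 ends → EV4 and EV2 overlap.

EV1 & EV3, EV2 & EV4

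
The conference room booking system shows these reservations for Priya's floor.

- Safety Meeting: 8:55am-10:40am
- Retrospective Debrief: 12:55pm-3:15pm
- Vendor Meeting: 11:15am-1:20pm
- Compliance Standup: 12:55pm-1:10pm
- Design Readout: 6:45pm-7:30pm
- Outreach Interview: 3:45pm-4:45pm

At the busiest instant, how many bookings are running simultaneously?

Sort all start/end points and keep a running count:
8:55am start Safety Meeting → 1
10:40am end Safety Meeting → 0
11:15am start Vendor Meeting → 1
12:55pm start Compliance Standup → 2
12:55pm start Retrospective Debrief → 3
1:10pm end Compliance Standup → 2
1:20pm end Vendor Meeting → 1
3:15pm end Retrospective Debrief → 0
3:45pm start Outreach Interview → 1
4:45pm end Outreach Interview → 0
6:45pm start Design Readout → 1
7:30pm end Design Readout → 0
Peak is 3, at 12:55pm (Compliance Standup, Retrospective Debrief, Vendor Meeting).

3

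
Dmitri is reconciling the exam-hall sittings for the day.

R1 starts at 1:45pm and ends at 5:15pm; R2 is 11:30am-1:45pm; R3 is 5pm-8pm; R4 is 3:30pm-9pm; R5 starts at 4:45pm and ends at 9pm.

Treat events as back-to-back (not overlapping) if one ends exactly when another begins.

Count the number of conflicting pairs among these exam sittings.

6

Sorted by start: R2, R1, R4, R5, R3.
R1 starts exactly when R2 ends (back-to-back, no overlap), so nothing later overlaps R2 either.
R4 starts before R1 ends → R1 and R4 overlap.
R5 starts before R1 ends → R1 and R5 overlap.
R3 starts before R1 ends → R1 and R3 overlap.
R5 starts before R4 ends → R4 and R5 overlap.
R3 starts before R4 ends → R4 and R3 overlap.
R3 starts before R5 ends → R5 and R3 overlap.
Overlapping pairs: R1 & R3, R1 & R4, R1 & R5, R3 & R4, R3 & R5, R4 & R5 — 6 in total.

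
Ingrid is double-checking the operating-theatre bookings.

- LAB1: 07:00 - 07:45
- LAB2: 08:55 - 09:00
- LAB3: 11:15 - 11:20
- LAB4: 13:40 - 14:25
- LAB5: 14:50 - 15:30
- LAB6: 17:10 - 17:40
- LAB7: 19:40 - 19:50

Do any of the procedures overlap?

Check each pair: they overlap iff neither finishes before the other starts.
Sorted by start: LAB1, LAB2, LAB3, LAB4, LAB5, LAB6, LAB7.
LAB2 starts after LAB1 ends; LAB1 is clear from here.
LAB3 starts after LAB2 ends; LAB2 is clear from here.
LAB4 starts after LAB3 ends; LAB3 is clear from here.
LAB5 starts after LAB4 ends; LAB4 is clear from here.
LAB6 starts after LAB5 ends; LAB5 is clear from here.
LAB7 starts after LAB6 ends.
Every pair is clear; the schedule has no overlaps.

No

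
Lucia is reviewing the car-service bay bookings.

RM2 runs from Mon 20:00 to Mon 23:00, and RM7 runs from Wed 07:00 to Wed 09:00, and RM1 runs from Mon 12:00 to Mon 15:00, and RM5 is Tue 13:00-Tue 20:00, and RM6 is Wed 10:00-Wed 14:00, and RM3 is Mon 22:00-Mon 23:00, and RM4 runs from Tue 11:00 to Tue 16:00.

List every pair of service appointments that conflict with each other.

RM2 & RM3, RM4 & RM5

Two intervals overlap when each starts before the other ends.
Sorted by start: RM1, RM2, RM3, RM4, RM5, RM7, RM6.
RM2 starts after RM1 ends, so nothing later overlaps RM1 either.
RM3 starts before RM2 ends → RM2 and RM3 overlap.
RM4 starts after RM2 ends, so nothing later overlaps RM2 either.
RM4 starts after RM3 ends, so nothing later overlaps RM3 either.
RM5 starts before RM4 ends → RM4 and RM5 overlap.
RM7 starts after RM4 ends, so nothing later overlaps RM4 either.
RM7 starts after RM5 ends, so nothing later overlaps RM5 either.
RM6 starts after RM7 ends.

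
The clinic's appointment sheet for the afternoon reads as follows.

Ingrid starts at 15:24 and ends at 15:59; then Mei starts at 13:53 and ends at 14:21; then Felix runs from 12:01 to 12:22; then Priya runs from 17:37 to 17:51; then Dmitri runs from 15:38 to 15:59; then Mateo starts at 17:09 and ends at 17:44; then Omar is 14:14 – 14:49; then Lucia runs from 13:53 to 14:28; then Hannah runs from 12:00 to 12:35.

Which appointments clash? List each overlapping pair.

Dmitri & Ingrid, Felix & Hannah, Lucia & Mei, Lucia & Omar, Mateo & Priya, Mei & Omar

Sorted by start: Hannah, Felix, Mei, Lucia, Omar, Ingrid, Dmitri, Mateo, Priya.
Felix starts before Hannah ends → Hannah and Felix overlap.
Mei starts after Hannah ends; Hannah is clear from here.
Mei starts after Felix ends; Felix is clear from here.
Lucia starts before Mei ends → Mei and Lucia overlap.
Omar starts before Mei ends → Mei and Omar overlap.
Ingrid starts after Mei ends; Mei is clear from here.
Omar starts before Lucia ends → Lucia and Omar overlap.
Ingrid starts after Lucia ends; Lucia is clear from here.
Ingrid starts after Omar ends; Omar is clear from here.
Dmitri starts before Ingrid ends → Ingrid and Dmitri overlap.
Mateo starts after Ingrid ends; Ingrid is clear from here.
Mateo starts after Dmitri ends; Dmitri is clear from here.
Priya starts before Mateo ends → Mateo and Priya overlap.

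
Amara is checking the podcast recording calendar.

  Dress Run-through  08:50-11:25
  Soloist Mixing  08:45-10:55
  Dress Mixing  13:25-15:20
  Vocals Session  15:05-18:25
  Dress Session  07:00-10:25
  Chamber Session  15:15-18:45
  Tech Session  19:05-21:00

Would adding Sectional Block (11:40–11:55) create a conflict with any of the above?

No — it doesn't clash with anything

Dress Session: ends 10:25 at or before Sectional Block starts 11:40 → clear.
Soloist Mixing: ends 10:55 at or before Sectional Block starts 11:40 → clear.
Dress Run-through: ends 11:25 at or before Sectional Block starts 11:40 → clear.
Dress Mixing: starts 13:25 at or after Sectional Block ends 11:55 → clear.
Vocals Session: starts 15:05 at or after Sectional Block ends 11:55 → clear.
Chamber Session: starts 15:15 at or after Sectional Block ends 11:55 → clear.
Tech Session: starts 19:05 at or after Sectional Block ends 11:55 → clear.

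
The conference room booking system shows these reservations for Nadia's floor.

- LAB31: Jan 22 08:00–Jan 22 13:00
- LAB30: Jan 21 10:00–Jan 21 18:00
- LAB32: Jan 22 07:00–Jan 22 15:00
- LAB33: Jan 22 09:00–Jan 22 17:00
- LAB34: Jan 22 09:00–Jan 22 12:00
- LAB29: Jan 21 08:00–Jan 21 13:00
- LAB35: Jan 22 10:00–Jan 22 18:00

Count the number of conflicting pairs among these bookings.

Sorted by start: LAB29, LAB30, LAB32, LAB31, LAB33, LAB34, LAB35.
LAB30 starts before LAB29 ends → LAB29 and LAB30 overlap.
LAB32 starts after LAB29 ends; LAB29 is clear from here.
LAB32 starts after LAB30 ends; LAB30 is clear from here.
LAB31 starts before LAB32 ends → LAB32 and LAB31 overlap.
LAB33 starts before LAB32 ends → LAB32 and LAB33 overlap.
LAB34 starts before LAB32 ends → LAB32 and LAB34 overlap.
LAB35 starts before LAB32 ends → LAB32 and LAB35 overlap.
LAB33 starts before LAB31 ends → LAB31 and LAB33 overlap.
LAB34 starts before LAB31 ends → LAB31 and LAB34 overlap.
LAB35 starts before LAB31 ends → LAB31 and LAB35 overlap.
LAB34 starts before LAB33 ends → LAB33 and LAB34 overlap.
LAB35 starts before LAB33 ends → LAB33 and LAB35 overlap.
LAB35 starts before LAB34 ends → LAB34 and LAB35 overlap.
Overlapping pairs: LAB29 & LAB30, LAB31 & LAB32, LAB31 & LAB33, LAB31 & LAB34, LAB31 & LAB35, LAB32 & LAB33, LAB32 & LAB34, LAB32 & LAB35, LAB33 & LAB34, LAB33 & LAB35, LAB34 & LAB35 — 11 in total.

11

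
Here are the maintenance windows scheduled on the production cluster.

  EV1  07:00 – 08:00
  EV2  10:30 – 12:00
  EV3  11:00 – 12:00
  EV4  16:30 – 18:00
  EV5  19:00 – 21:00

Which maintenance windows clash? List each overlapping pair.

Sorted by start: EV1, EV2, EV3, EV4, EV5.
EV2 starts after EV1 ends; EV1 is clear from here.
EV3 starts before EV2 ends → EV2 and EV3 overlap.
EV4 starts after EV2 ends; EV2 is clear from here.
EV4 starts after EV3 ends; EV3 is clear from here.
EV5 starts after EV4 ends.

EV2 & EV3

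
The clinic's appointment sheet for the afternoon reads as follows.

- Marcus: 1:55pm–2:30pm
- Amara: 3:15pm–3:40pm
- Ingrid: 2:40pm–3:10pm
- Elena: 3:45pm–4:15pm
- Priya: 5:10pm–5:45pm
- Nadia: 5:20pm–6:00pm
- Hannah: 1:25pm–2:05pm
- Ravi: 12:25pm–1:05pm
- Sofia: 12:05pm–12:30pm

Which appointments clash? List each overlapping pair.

Sorted by start: Sofia, Ravi, Hannah, Marcus, Ingrid, Amara, Elena, Priya, Nadia.
Ravi starts before Sofia ends → Sofia and Ravi overlap.
Hannah starts after Sofia ends, so Sofia has no further overlaps.
Hannah starts after Ravi ends, so Ravi has no further overlaps.
Marcus starts before Hannah ends → Hannah and Marcus overlap.
Ingrid starts after Hannah ends, so Hannah has no further overlaps.
Ingrid starts after Marcus ends, so Marcus has no further overlaps.
Amara starts after Ingrid ends, so Ingrid has no further overlaps.
Elena starts after Amara ends, so Amara has no further overlaps.
Priya starts after Elena ends, so Elena has no further overlaps.
Nadia starts before Priya ends → Priya and Nadia overlap.

Hannah & Marcus, Nadia & Priya, Ravi & Sofia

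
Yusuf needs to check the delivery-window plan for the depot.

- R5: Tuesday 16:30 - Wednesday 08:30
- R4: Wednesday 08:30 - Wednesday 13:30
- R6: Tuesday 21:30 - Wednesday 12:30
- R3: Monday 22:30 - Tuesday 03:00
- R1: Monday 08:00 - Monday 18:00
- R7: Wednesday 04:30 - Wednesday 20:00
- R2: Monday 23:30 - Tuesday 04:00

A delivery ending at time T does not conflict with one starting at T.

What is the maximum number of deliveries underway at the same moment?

3

Sweep the timeline, counting +1 at each start and −1 at each end (ends before starts at a tie):
Monday 08:00 start R1 → 1
Monday 18:00 end R1 → 0
Monday 22:30 start R3 → 1
Monday 23:30 start R2 → 2
Tuesday 03:00 end R3 → 1
Tuesday 04:00 end R2 → 0
Tuesday 16:30 start R5 → 1
Tuesday 21:30 start R6 → 2
Wednesday 04:30 start R7 → 3
Wednesday 08:30 end R5 → 2
Wednesday 08:30 start R4 → 3
Wednesday 12:30 end R6 → 2
Wednesday 13:30 end R4 → 1
Wednesday 20:00 end R7 → 0
Peak is 3, at Wednesday 04:30 (R5, R6, R7).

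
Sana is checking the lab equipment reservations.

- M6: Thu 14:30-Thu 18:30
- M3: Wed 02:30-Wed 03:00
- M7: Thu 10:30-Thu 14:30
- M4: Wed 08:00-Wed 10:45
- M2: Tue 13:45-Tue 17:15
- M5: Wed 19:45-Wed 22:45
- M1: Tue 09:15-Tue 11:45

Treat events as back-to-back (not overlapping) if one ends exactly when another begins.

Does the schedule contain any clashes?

Sorted by start: M1, M2, M3, M4, M5, M7, M6.
M2 starts after M1 ends, so nothing later overlaps M1 either.
M3 starts after M2 ends, so nothing later overlaps M2 either.
M4 starts after M3 ends, so nothing later overlaps M3 either.
M5 starts after M4 ends, so nothing later overlaps M4 either.
M7 starts after M5 ends, so nothing later overlaps M5 either.
M6 starts exactly when M7 ends (back-to-back, no overlap).
Every pair is clear; the schedule has no overlaps.

No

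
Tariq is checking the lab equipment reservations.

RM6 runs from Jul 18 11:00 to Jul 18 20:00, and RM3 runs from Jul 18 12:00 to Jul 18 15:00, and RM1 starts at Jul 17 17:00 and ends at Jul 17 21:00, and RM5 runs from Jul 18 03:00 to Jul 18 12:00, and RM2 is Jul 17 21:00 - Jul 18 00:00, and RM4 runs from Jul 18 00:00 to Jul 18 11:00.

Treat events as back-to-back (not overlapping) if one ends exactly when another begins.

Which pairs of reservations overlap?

Sorted by start: RM1, RM2, RM4, RM5, RM6, RM3.
RM2 starts exactly when RM1 ends (back-to-back, no overlap), so nothing later overlaps RM1 either.
RM4 starts exactly when RM2 ends (back-to-back, no overlap), so nothing later overlaps RM2 either.
RM5 starts before RM4 ends → RM4 and RM5 overlap.
RM6 starts exactly when RM4 ends (back-to-back, no overlap), so nothing later overlaps RM4 either.
RM6 starts before RM5 ends → RM5 and RM6 overlap.
RM3 starts exactly when RM5 ends (back-to-back, no overlap).
RM3 starts before RM6 ends → RM6 and RM3 overlap.

RM3 & RM6, RM4 & RM5, RM5 & RM6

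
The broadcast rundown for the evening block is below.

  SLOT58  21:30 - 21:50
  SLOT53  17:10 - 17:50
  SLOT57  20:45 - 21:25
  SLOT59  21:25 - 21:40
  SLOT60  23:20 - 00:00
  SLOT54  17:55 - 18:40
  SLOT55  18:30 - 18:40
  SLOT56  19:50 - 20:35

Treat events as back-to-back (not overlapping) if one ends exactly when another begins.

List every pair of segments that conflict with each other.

Check each pair: they overlap iff neither finishes before the other starts.
Sorted by start: SLOT53, SLOT54, SLOT55, SLOT56, SLOT57, SLOT59, SLOT58, SLOT60.
SLOT54 starts after SLOT53 ends — done with SLOT53.
SLOT55 starts before SLOT54 ends → SLOT54 and SLOT55 overlap.
SLOT56 starts after SLOT54 ends — done with SLOT54.
SLOT56 starts after SLOT55 ends — done with SLOT55.
SLOT57 starts after SLOT56 ends — done with SLOT56.
SLOT59 starts exactly when SLOT57 ends (back-to-back, no overlap) — done with SLOT57.
SLOT58 starts before SLOT59 ends → SLOT59 and SLOT58 overlap.
SLOT60 starts after SLOT59 ends.
SLOT60 starts after SLOT58 ends.

SLOT54 & SLOT55, SLOT58 & SLOT59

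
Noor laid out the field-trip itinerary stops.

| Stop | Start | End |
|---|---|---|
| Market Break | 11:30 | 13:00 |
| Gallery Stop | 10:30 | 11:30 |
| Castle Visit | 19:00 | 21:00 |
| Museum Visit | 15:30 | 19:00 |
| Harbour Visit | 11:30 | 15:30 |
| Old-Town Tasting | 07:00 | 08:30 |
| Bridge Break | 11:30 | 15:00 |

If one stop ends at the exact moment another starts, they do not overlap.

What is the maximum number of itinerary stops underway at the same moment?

3

Walk through starts and ends in time order (an end at T is processed before a start at T):
07:00 start Old-Town Tasting → 1
08:30 end Old-Town Tasting → 0
10:30 start Gallery Stop → 1
11:30 end Gallery Stop → 0
11:30 start Bridge Break → 1
11:30 start Harbour Visit → 2
11:30 start Market Break → 3
13:00 end Market Break → 2
15:00 end Bridge Break → 1
15:30 end Harbour Visit → 0
15:30 start Museum Visit → 1
19:00 end Museum Visit → 0
19:00 start Castle Visit → 1
21:00 end Castle Visit → 0
Peak is 3, at 11:30 (Bridge Break, Harbour Visit, Market Break).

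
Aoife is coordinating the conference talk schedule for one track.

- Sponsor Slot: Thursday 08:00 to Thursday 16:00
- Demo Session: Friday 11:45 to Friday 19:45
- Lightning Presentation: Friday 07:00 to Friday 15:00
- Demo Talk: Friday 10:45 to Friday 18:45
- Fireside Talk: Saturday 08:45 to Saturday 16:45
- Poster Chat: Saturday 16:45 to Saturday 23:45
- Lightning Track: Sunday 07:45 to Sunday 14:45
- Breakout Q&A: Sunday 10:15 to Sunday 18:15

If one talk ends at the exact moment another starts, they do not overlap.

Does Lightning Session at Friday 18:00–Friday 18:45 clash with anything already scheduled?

Yes — it overlaps Demo Session, Demo Talk

Sponsor Slot: ends Thursday 16:00 at or before Lightning Session starts Friday 18:00 → clear.
Lightning Presentation: ends Friday 15:00 at or before Lightning Session starts Friday 18:00 → clear.
Demo Talk: starts Friday 10:45 before Lightning Session ends Friday 18:45, and ends Friday 18:45 after Lightning Session starts Friday 18:00 → overlap.
Demo Session: starts Friday 11:45 before Lightning Session ends Friday 18:45, and ends Friday 19:45 after Lightning Session starts Friday 18:00 → overlap.
Fireside Talk: starts Saturday 08:45 at or after Lightning Session ends Friday 18:45 → clear.
Poster Chat: starts Saturday 16:45 at or after Lightning Session ends Friday 18:45 → clear.
Lightning Track: starts Sunday 07:45 at or after Lightning Session ends Friday 18:45 → clear.
Breakout Q&A: starts Sunday 10:15 at or after Lightning Session ends Friday 18:45 → clear.
Lightning Session overlaps Demo Session, Demo Talk.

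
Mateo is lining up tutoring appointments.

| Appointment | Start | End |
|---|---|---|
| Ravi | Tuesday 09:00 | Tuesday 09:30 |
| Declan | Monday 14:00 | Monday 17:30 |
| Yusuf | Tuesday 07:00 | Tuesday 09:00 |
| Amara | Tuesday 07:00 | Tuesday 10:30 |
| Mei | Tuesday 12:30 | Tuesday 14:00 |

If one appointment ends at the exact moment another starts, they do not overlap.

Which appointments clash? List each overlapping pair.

Amara & Ravi, Amara & Yusuf

Sorted by start: Declan, Amara, Yusuf, Ravi, Mei.
Amara starts after Declan ends, so Declan has no further overlaps.
Yusuf starts before Amara ends → Amara and Yusuf overlap.
Ravi starts before Amara ends → Amara and Ravi overlap.
Mei starts after Amara ends.
Ravi starts exactly when Yusuf ends (back-to-back, no overlap), so Yusuf has no further overlaps.
Mei starts after Ravi ends.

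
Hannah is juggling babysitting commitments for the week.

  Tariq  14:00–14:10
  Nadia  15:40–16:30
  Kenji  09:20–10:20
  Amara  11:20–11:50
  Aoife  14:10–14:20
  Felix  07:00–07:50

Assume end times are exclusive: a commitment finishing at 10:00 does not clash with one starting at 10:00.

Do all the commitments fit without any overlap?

Yes

Sorted by start: Felix, Kenji, Amara, Tariq, Aoife, Nadia.
Kenji starts after Felix ends — done with Felix.
Amara starts after Kenji ends — done with Kenji.
Tariq starts after Amara ends — done with Amara.
Aoife starts exactly when Tariq ends (back-to-back, no overlap) — done with Tariq.
Nadia starts after Aoife ends.
Every pair is clear; the schedule has no overlaps.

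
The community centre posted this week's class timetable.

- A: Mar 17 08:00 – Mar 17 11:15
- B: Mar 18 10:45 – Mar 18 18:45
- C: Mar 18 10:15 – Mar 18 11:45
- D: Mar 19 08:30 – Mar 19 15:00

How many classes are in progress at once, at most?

Walk through starts and ends in time order (an end at T is processed before a start at T):
Mar 17 08:00 start A → 1
Mar 17 11:15 end A → 0
Mar 18 10:15 start C → 1
Mar 18 10:45 start B → 2
Mar 18 11:45 end C → 1
Mar 18 18:45 end B → 0
Mar 19 08:30 start D → 1
Mar 19 15:00 end D → 0
Peak is 2, at Mar 18 10:45 (B, C).

2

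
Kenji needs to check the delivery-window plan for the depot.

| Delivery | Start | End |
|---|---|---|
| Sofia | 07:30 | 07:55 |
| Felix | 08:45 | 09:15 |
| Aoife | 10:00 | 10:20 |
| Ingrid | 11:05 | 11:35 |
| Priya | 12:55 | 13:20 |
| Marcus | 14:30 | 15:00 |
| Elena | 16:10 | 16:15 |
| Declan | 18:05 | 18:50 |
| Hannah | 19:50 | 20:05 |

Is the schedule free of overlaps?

Yes

Sorted by start: Sofia, Felix, Aoife, Ingrid, Priya, Marcus, Elena, Declan, Hannah.
Felix starts after Sofia ends, so Sofia has no further overlaps.
Aoife starts after Felix ends, so Felix has no further overlaps.
Ingrid starts after Aoife ends, so Aoife has no further overlaps.
Priya starts after Ingrid ends, so Ingrid has no further overlaps.
Marcus starts after Priya ends, so Priya has no further overlaps.
Elena starts after Marcus ends, so Marcus has no further overlaps.
Declan starts after Elena ends, so Elena has no further overlaps.
Hannah starts after Declan ends.
Every pair is clear; the schedule has no overlaps.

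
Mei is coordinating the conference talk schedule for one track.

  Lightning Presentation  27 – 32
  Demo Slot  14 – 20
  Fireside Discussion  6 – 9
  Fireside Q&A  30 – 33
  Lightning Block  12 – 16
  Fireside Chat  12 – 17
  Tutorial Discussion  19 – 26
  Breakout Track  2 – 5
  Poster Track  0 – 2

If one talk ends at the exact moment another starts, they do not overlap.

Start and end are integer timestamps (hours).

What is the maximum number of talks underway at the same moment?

Sort all start/end points and keep a running count:
0 start Poster Track → 1
2 end Poster Track → 0
2 start Breakout Track → 1
5 end Breakout Track → 0
6 start Fireside Discussion → 1
9 end Fireside Discussion → 0
12 start Fireside Chat → 1
12 start Lightning Block → 2
14 start Demo Slot → 3
16 end Lightning Block → 2
17 end Fireside Chat → 1
19 start Tutorial Discussion → 2
20 end Demo Slot → 1
26 end Tutorial Discussion → 0
27 start Lightning Presentation → 1
30 start Fireside Q&A → 2
32 end Lightning Presentation → 1
33 end Fireside Q&A → 0
Peak is 3, at 14 (Demo Slot, Fireside Chat, Lightning Block).

3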